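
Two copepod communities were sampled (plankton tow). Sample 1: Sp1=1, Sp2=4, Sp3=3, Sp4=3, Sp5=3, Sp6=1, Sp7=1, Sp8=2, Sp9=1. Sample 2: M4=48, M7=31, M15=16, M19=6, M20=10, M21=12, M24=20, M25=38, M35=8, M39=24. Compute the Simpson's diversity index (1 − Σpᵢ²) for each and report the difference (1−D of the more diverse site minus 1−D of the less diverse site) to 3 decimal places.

0.003

Sample 1: N=19, proportions 0.05263, 0.21053, 0.15789, 0.15789, 0.15789, 0.05263, 0.05263, 0.10526, 0.05263, giving 1−D = 0.85873 (working shown to 5 dp, full precision carried).
Sample 2: N=213, proportions 0.22535, 0.14554, 0.07512, 0.02817, 0.04695, 0.05634, 0.0939, 0.1784, 0.03756, 0.11268, giving 1−D = 0.86147.
Difference = |0.85873 − 0.86147| = 0.00274, i.e. 0.003 to 3 decimal places.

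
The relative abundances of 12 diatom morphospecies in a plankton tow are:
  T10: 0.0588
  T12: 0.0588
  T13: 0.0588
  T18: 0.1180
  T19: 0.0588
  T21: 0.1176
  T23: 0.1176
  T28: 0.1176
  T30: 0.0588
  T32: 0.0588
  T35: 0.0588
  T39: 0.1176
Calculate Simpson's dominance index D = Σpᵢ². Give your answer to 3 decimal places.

0.093

D = 0.0588² + 0.0588² + 0.0588² + 0.118² + 0.0588² + 0.1176² + 0.1176² + 0.1176² + 0.0588² + 0.0588² + 0.0588² + 0.1176² = 0.00346 + 0.00346 + 0.00346 + 0.01392 + 0.00346 + 0.01383 + 0.01383 + 0.01383 + 0.00346 + 0.00346 + 0.00346 + 0.01383 = 0.09345 (working shown to 5 dp, full precision carried).
To 3 decimal places, D = 0.093.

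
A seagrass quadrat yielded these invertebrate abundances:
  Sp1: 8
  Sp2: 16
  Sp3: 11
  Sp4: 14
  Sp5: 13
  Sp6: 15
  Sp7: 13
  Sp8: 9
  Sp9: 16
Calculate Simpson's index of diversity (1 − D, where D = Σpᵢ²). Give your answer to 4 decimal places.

0.8838

Total N = 8+16+11+14+13+15+13+9+16 = 115, so the proportions are 0.069565, 0.13913, 0.095652, 0.121739, 0.113043, 0.130435, 0.113043, 0.078261, 0.13913 (working shown to 6 dp, full precision carried).
D = 0.069565² + 0.13913² + 0.095652² + 0.121739² + 0.113043² + 0.130435² + 0.113043² + 0.078261² + 0.13913² = 0.004839 + 0.019357 + 0.009149 + 0.014820 + 0.012779 + 0.017013 + 0.012779 + 0.006125 + 0.019357 = 0.116219.
So 1 − D = 0.883781, i.e. 0.8838 to 4 decimal places.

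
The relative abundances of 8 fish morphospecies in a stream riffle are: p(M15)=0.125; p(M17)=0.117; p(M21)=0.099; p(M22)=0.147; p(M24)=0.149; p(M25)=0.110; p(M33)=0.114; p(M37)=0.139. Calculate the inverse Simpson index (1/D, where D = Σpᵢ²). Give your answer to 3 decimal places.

7.853

D = 0.125² + 0.117² + 0.099² + 0.147² + 0.149² + 0.11² + 0.114² + 0.139² = 0.0156250 + 0.0136890 + 0.0098010 + 0.0216090 + 0.0222010 + 0.0121000 + 0.0129960 + 0.0193210 = 0.1273420 (working shown to 7 dp, full precision carried).
So 1/D = 7.85287, i.e. 7.853 to 3 decimal places.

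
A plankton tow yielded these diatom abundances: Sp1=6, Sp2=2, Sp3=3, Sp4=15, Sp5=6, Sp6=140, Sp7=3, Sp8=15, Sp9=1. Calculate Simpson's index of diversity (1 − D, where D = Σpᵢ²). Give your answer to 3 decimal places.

Total N = 6+2+3+15+6+140+3+15+1 = 191, so the proportions are 0.03141, 0.01047, 0.01571, 0.07853, 0.03141, 0.73298, 0.01571, 0.07853, 0.00524 (working shown to 5 dp, full precision carried).
D = 0.03141² + 0.01047² + 0.01571² + 0.07853² + 0.03141² + 0.73298² + 0.01571² + 0.07853² + 0.00524² = 0.00099 + 0.00011 + 0.00025 + 0.00617 + 0.00099 + 0.53727 + 0.00025 + 0.00617 + 0.00003 = 0.55221.
So 1 − D = 0.44779, i.e. 0.448 to 3 decimal places.

0.448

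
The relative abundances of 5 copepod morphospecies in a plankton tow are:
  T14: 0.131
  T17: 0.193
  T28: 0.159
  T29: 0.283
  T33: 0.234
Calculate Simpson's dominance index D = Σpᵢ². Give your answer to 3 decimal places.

D = 0.131² + 0.193² + 0.159² + 0.283² + 0.234² = 0.01716 + 0.03725 + 0.02528 + 0.08009 + 0.05476 = 0.21454 (working shown to 5 dp, full precision carried).
To 3 decimal places, D = 0.215.

0.215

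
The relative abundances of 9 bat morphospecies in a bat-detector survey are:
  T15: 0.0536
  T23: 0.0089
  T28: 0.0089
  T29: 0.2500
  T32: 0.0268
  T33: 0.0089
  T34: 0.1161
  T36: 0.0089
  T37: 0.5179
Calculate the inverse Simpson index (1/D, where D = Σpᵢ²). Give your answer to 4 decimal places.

D = 0.0536² + 0.0089² + 0.0089² + 0.25² + 0.0268² + 0.0089² + 0.1161² + 0.0089² + 0.5179² = 0.0028730 + 0.0000792 + 0.0000792 + 0.0625000 + 0.0007182 + 0.0000792 + 0.0134792 + 0.0000792 + 0.2682204 = 0.3481077 (working shown to 7 dp, full precision carried).
So 1/D = 2.872675, i.e. 2.8727 to 4 decimal places.

2.8727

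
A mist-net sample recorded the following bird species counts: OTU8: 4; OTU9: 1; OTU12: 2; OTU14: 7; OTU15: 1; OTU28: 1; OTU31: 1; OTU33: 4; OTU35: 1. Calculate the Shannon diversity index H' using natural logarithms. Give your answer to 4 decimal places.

Total N = 4+1+2+7+1+1+1+4+1 = 22, so the proportions are 0.181818, 0.045455, 0.090909, 0.318182, 0.045455, 0.045455, 0.045455, 0.181818, 0.045455 (working shown to 6 dp, full precision carried).
Each pᵢ ln pᵢ term: 0.181818×(-1.704748)=-0.309954, 0.045455×(-3.091042)=-0.140502, 0.090909×(-2.397895)=-0.217990, 0.318182×(-1.145132)=-0.364360, 0.045455×(-3.091042)=-0.140502, 0.045455×(-3.091042)=-0.140502, 0.045455×(-3.091042)=-0.140502, 0.181818×(-1.704748)=-0.309954, 0.045455×(-3.091042)=-0.140502.
Sum = -1.904769, so H' = 1.9048.

1.9048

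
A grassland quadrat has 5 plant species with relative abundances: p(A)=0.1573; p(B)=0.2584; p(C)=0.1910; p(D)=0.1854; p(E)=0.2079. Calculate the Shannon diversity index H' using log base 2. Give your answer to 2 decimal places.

Each pᵢ log₂ pᵢ term (working shown to 4 dp, full precision carried): 0.1573×(-2.6684)=-0.4197, 0.2584×(-1.9523)=-0.5045, 0.191×(-2.3884)=-0.4562, 0.1854×(-2.4313)=-0.4508, 0.2079×(-2.2660)=-0.4711.
Sum = -2.3023, so H' = 2.30.

2.30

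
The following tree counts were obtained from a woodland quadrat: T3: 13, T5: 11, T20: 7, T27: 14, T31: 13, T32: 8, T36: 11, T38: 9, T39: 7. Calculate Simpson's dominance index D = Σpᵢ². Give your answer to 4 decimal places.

Total N = 13+11+7+14+13+8+11+9+7 = 93, so the proportions are 0.139785, 0.11828, 0.075269, 0.150538, 0.139785, 0.086022, 0.11828, 0.096774, 0.075269 (working shown to 6 dp, full precision carried).
D = 0.139785² + 0.11828² + 0.075269² + 0.150538² + 0.139785² + 0.086022² + 0.11828² + 0.096774² + 0.075269² = 0.019540 + 0.013990 + 0.005665 + 0.022662 + 0.019540 + 0.007400 + 0.013990 + 0.009365 + 0.005665 = 0.117817.
To 4 decimal places, D = 0.1178.

0.1178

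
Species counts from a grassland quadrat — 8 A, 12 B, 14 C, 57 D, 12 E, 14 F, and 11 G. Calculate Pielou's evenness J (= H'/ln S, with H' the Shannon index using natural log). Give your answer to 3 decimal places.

Total N = 8+12+14+57+12+14+11 = 128, so the proportions are 0.0625, 0.09375, 0.10938, 0.44531, 0.09375, 0.10938, 0.08594 (working shown to 5 dp, full precision carried).
H' = −Σ pᵢ ln pᵢ = −((-0.17329) + (-0.22192) + (-0.24204) + (-0.36025) + (-0.22192) + (-0.24204) + (-0.21090)) = 1.67236.
With S = 7 species, ln S = 1.94591, so J = 1.67236/1.94591 = 0.85942, i.e. 0.859 to 3 decimal places.

0.859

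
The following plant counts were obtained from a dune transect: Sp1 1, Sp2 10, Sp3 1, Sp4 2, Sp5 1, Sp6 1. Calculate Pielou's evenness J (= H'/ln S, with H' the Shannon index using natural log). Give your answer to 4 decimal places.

0.6959

Total N = 1+10+1+2+1+1 = 16, so the proportions are 0.0625, 0.625, 0.0625, 0.125, 0.0625, 0.0625 (working shown to 6 dp, full precision carried).
H' = −Σ pᵢ ln pᵢ = −((-0.173287) + (-0.293752) + (-0.173287) + (-0.259930) + (-0.173287) + (-0.173287)) = 1.246830.
With S = 6 species, ln S = 1.791759, so J = 1.246830/1.791759 = 0.695869, i.e. 0.6959 to 4 decimal places.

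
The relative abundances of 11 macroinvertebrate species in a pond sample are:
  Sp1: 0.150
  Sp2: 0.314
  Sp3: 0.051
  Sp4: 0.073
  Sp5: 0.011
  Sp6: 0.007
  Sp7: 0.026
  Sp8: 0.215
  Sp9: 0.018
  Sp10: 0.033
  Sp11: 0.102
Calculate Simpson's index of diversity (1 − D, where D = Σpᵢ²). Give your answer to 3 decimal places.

0.812

D = 0.15² + 0.314² + 0.051² + 0.073² + 0.011² + 0.007² + 0.026² + 0.215² + 0.018² + 0.033² + 0.102² = 0.02250 + 0.09860 + 0.00260 + 0.00533 + 0.00012 + 0.00005 + 0.00068 + 0.04622 + 0.00032 + 0.00109 + 0.01040 = 0.18791 (working shown to 5 dp, full precision carried).
So 1 − D = 0.81209, i.e. 0.812 to 3 decimal places.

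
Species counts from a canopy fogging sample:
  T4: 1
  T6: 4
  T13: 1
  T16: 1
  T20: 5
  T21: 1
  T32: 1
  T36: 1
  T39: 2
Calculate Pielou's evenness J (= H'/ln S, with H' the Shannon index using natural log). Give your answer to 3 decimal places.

Total N = 1+4+1+1+5+1+1+1+2 = 17, so the proportions are 0.05882, 0.23529, 0.05882, 0.05882, 0.29412, 0.05882, 0.05882, 0.05882, 0.11765 (working shown to 5 dp, full precision carried).
H' = −Σ pᵢ ln pᵢ = −((-0.16666) + (-0.34045) + (-0.16666) + (-0.16666) + (-0.35993) + (-0.16666) + (-0.16666) + (-0.16666) + (-0.25177)) = 1.95212.
With S = 9 species, ln S = 2.19722, so J = 1.95212/2.19722 = 0.88845, i.e. 0.888 to 3 decimal places.

0.888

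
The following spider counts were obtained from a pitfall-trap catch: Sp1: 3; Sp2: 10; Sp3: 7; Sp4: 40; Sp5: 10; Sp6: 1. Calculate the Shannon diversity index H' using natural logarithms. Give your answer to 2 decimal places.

1.30

Total N = 3+10+7+40+10+1 = 71, so the proportions are 0.0423, 0.1408, 0.0986, 0.5634, 0.1408, 0.0141 (working shown to 4 dp, full precision carried).
Each pᵢ ln pᵢ term: 0.0423×(-3.1641)=-0.1337, 0.1408×(-1.9601)=-0.2761, 0.0986×(-2.3168)=-0.2284, 0.5634×(-0.5738)=-0.3233, 0.1408×(-1.9601)=-0.2761, 0.0141×(-4.2627)=-0.0600.
Sum = -1.2976, so H' = 1.30.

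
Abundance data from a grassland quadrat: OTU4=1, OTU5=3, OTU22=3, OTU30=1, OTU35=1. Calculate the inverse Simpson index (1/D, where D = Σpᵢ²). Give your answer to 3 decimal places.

Total N = 1+3+3+1+1 = 9, so the proportions are 0.1111111, 0.3333333, 0.3333333, 0.1111111, 0.1111111 (working shown to 7 dp, full precision carried).
D = 0.1111111² + 0.3333333² + 0.3333333² + 0.1111111² + 0.1111111² = 0.0123457 + 0.1111111 + 0.1111111 + 0.0123457 + 0.0123457 = 0.2592593.
So 1/D = 3.85714, i.e. 3.857 to 3 decimal places.

3.857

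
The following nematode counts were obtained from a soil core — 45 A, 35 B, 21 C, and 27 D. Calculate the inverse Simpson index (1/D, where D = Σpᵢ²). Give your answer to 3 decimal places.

3.707

Total N = 45+35+21+27 = 128, so the proportions are 0.3515625, 0.2734375, 0.1640625, 0.2109375 (working shown to 7 dp, full precision carried).
D = 0.3515625² + 0.2734375² + 0.1640625² + 0.2109375² = 0.1235962 + 0.0747681 + 0.0269165 + 0.0444946 = 0.2697754.
So 1/D = 3.70679, i.e. 3.707 to 3 decimal places.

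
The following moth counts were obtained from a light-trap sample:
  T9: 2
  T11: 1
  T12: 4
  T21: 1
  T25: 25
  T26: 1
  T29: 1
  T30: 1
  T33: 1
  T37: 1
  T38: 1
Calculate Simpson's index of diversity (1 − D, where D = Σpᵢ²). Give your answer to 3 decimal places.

Total N = 2+1+4+1+25+1+1+1+1+1+1 = 39, so the proportions are 0.05128, 0.02564, 0.10256, 0.02564, 0.64103, 0.02564, 0.02564, 0.02564, 0.02564, 0.02564, 0.02564 (working shown to 5 dp, full precision carried).
D = 0.05128² + 0.02564² + 0.10256² + 0.02564² + 0.64103² + 0.02564² + 0.02564² + 0.02564² + 0.02564² + 0.02564² + 0.02564² = 0.00263 + 0.00066 + 0.01052 + 0.00066 + 0.41091 + 0.00066 + 0.00066 + 0.00066 + 0.00066 + 0.00066 + 0.00066 = 0.42932.
So 1 − D = 0.57068, i.e. 0.571 to 3 decimal places.

0.571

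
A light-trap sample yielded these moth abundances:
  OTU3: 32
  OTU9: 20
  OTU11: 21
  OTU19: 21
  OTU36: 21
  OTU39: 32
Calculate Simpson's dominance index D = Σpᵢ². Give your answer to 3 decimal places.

0.175

Total N = 32+20+21+21+21+32 = 147, so the proportions are 0.21769, 0.13605, 0.14286, 0.14286, 0.14286, 0.21769 (working shown to 5 dp, full precision carried).
D = 0.21769² + 0.13605² + 0.14286² + 0.14286² + 0.14286² + 0.21769² = 0.04739 + 0.01851 + 0.02041 + 0.02041 + 0.02041 + 0.04739 = 0.17451.
To 3 decimal places, D = 0.175.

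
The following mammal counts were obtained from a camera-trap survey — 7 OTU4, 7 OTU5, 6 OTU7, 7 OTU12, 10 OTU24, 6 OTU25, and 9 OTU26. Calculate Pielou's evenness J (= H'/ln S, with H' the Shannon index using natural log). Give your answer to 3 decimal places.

Total N = 7+7+6+7+10+6+9 = 52, so the proportions are 0.13462, 0.13462, 0.11538, 0.13462, 0.19231, 0.11538, 0.17308 (working shown to 5 dp, full precision carried).
H' = −Σ pᵢ ln pᵢ = −((-0.26995) + (-0.26995) + (-0.24917) + (-0.26995) + (-0.31705) + (-0.24917) + (-0.30358)) = 1.92882.
With S = 7 species, ln S = 1.94591, so J = 1.92882/1.94591 = 0.99122, i.e. 0.991 to 3 decimal places.

0.991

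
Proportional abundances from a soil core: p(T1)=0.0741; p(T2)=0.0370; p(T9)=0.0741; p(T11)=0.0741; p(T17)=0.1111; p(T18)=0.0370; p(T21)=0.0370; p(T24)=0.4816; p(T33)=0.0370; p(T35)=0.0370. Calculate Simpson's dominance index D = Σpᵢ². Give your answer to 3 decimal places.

D = 0.0741² + 0.037² + 0.0741² + 0.0741² + 0.1111² + 0.037² + 0.037² + 0.4816² + 0.037² + 0.037² = 0.00549 + 0.00137 + 0.00549 + 0.00549 + 0.01234 + 0.00137 + 0.00137 + 0.23194 + 0.00137 + 0.00137 = 0.26760 (working shown to 5 dp, full precision carried).
To 3 decimal places, D = 0.268.

0.268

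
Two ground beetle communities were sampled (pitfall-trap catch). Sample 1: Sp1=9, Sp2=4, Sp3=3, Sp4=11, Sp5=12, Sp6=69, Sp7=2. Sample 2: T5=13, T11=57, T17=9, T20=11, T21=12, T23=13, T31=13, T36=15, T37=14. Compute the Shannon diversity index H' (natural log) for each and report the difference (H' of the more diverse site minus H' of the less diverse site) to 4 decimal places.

0.7124

Sample 1: N=110, proportions 0.081818, 0.036364, 0.027273, 0.1, 0.109091, 0.627273, 0.018182, giving H' = 1.260922 (working shown to 6 dp, full precision carried).
Sample 2: N=157, proportions 0.082803, 0.363057, 0.057325, 0.070064, 0.076433, 0.082803, 0.082803, 0.095541, 0.089172, giving H' = 1.973282.
Difference = |1.260922 − 1.973282| = 0.712360, i.e. 0.7124 to 4 decimal places.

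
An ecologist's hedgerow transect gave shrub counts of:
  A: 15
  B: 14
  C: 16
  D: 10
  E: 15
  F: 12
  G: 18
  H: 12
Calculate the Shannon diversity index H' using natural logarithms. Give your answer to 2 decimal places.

2.06

Total N = 15+14+16+10+15+12+18+12 = 112, so the proportions are 0.1339, 0.125, 0.1429, 0.0893, 0.1339, 0.1071, 0.1607, 0.1071 (working shown to 4 dp, full precision carried).
Each pᵢ ln pᵢ term: 0.1339×(-2.0104)=-0.2693, 0.125×(-2.0794)=-0.2599, 0.1429×(-1.9459)=-0.2780, 0.0893×(-2.4159)=-0.2157, 0.1339×(-2.0104)=-0.2693, 0.1071×(-2.2336)=-0.2393, 0.1607×(-1.8281)=-0.2938, 0.1071×(-2.2336)=-0.2393.
Sum = -2.0646, so H' = 2.06.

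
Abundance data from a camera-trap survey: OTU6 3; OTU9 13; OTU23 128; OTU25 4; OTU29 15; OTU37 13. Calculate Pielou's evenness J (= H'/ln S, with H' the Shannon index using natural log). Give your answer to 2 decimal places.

0.55

Total N = 3+13+128+4+15+13 = 176, so the proportions are 0.017, 0.0739, 0.7273, 0.0227, 0.0852, 0.0739 (working shown to 4 dp, full precision carried).
H' = −Σ pᵢ ln pᵢ = −((-0.0694) + (-0.1925) + (-0.2316) + (-0.0860) + (-0.2099) + (-0.1925)) = 0.9818.
With S = 6 species, ln S = 1.7918, so J = 0.9818/1.7918 = 0.5479, i.e. 0.55 to 2 decimal places.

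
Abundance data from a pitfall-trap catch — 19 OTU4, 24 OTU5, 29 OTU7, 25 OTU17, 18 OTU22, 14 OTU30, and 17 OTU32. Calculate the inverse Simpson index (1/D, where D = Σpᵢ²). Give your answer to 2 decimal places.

6.64

Total N = 19+24+29+25+18+14+17 = 146, so the proportions are 0.130137, 0.164384, 0.19863, 0.171233, 0.123288, 0.09589, 0.116438 (working shown to 6 dp, full precision carried).
D = 0.130137² + 0.164384² + 0.19863² + 0.171233² + 0.123288² + 0.09589² + 0.116438² = 0.016936 + 0.027022 + 0.039454 + 0.029321 + 0.015200 + 0.009195 + 0.013558 = 0.150685.
So 1/D = 6.6364, i.e. 6.64 to 2 decimal places.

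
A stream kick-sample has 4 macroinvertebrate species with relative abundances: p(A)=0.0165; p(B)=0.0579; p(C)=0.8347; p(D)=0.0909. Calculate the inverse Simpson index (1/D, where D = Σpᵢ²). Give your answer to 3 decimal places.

1.411

D = 0.0165² + 0.0579² + 0.8347² + 0.0909² = 0.000272 + 0.003352 + 0.696724 + 0.008263 = 0.708612 (working shown to 6 dp, full precision carried).
So 1/D = 1.41121, i.e. 1.411 to 3 decimal places.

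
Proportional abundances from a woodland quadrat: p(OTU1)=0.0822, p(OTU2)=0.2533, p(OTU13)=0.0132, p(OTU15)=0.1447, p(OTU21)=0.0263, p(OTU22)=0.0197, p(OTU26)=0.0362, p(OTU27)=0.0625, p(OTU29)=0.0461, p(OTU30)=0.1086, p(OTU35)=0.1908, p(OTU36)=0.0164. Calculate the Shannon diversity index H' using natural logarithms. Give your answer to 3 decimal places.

Each pᵢ ln pᵢ term (working shown to 5 dp, full precision carried): 0.0822×(-2.49860)=-0.20538, 0.2533×(-1.37318)=-0.34783, 0.0132×(-4.32754)=-0.05712, 0.1447×(-1.93309)=-0.27972, 0.0263×(-3.63819)=-0.09568, 0.0197×(-3.92714)=-0.07736, 0.0362×(-3.31870)=-0.12014, 0.0625×(-2.77259)=-0.17329, 0.0461×(-3.07694)=-0.14185, 0.1086×(-2.22008)=-0.24110, 0.1908×(-1.65653)=-0.31607, 0.0164×(-4.11047)=-0.06741.
Sum = -2.12295, so H' = 2.123.

2.123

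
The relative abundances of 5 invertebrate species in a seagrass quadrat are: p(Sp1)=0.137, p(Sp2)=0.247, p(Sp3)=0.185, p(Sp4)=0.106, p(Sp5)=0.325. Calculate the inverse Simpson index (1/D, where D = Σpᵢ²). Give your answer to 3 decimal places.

D = 0.137² + 0.247² + 0.185² + 0.106² + 0.325² = 0.0187690 + 0.0610090 + 0.0342250 + 0.0112360 + 0.1056250 = 0.2308640 (working shown to 7 dp, full precision carried).
So 1/D = 4.33155, i.e. 4.332 to 3 decimal places.

4.332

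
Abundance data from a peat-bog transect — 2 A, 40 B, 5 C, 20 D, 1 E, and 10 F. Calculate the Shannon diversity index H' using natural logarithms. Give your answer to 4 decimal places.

Total N = 2+40+5+20+1+10 = 78, so the proportions are 0.025641, 0.512821, 0.064103, 0.25641, 0.012821, 0.128205 (working shown to 6 dp, full precision carried).
Each pᵢ ln pᵢ term: 0.025641×(-3.663562)=-0.093937, 0.512821×(-0.667829)=-0.342477, 0.064103×(-2.747271)=-0.176107, 0.25641×(-1.360977)=-0.348968, 0.012821×(-4.356709)=-0.055855, 0.128205×(-2.054124)=-0.263349.
Sum = -1.280694, so H' = 1.2807.

1.2807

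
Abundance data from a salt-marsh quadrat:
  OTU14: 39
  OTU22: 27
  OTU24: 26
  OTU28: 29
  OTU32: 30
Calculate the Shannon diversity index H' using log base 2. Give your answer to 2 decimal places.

Total N = 39+27+26+29+30 = 151, so the proportions are 0.2583, 0.1788, 0.1722, 0.1921, 0.1987 (working shown to 4 dp, full precision carried).
Each pᵢ log₂ pᵢ term: 0.2583×(-1.9530)=-0.5044, 0.1788×(-2.4835)=-0.4441, 0.1722×(-2.5380)=-0.4370, 0.1921×(-2.3804)=-0.4572, 0.1987×(-2.3315)=-0.4632.
Sum = -2.3059, so H' = 2.31.

2.31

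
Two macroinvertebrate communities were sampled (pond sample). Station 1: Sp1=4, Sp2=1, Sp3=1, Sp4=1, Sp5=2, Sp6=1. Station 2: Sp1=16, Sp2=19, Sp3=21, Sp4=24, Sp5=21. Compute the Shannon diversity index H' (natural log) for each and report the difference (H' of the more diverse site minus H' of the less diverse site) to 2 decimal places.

0.01

Station 1: N=10, proportions 0.4, 0.1, 0.1, 0.1, 0.2, 0.1, giving H' = 1.609438 (working shown to 6 dp, full precision carried).
Station 2: N=101, proportions 0.158416, 0.188119, 0.207921, 0.237624, 0.207921, giving H' = 1.600774.
Difference = |1.609438 − 1.600774| = 0.008664, i.e. 0.01 to 2 decimal places.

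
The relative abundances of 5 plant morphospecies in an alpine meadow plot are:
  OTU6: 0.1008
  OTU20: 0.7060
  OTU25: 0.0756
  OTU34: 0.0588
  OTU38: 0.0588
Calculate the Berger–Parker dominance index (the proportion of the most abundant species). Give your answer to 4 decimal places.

0.7060

The largest proportion is 0.706, i.e. d = 0.7060 to 4 decimal places.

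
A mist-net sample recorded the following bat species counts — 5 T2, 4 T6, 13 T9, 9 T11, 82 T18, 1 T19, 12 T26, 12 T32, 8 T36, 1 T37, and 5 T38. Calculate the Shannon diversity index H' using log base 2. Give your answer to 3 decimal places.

2.385

Total N = 5+4+13+9+82+1+12+12+8+1+5 = 152, so the proportions are 0.03289, 0.02632, 0.08553, 0.05921, 0.53947, 0.00658, 0.07895, 0.07895, 0.05263, 0.00658, 0.03289 (working shown to 5 dp, full precision carried).
Each pᵢ log₂ pᵢ term: 0.03289×(-4.92600)=-0.16204, 0.02632×(-5.24793)=-0.13810, 0.08553×(-3.54749)=-0.30340, 0.05921×(-4.07800)=-0.24146, 0.53947×(-0.89038)=-0.48033, 0.00658×(-7.24793)=-0.04768, 0.07895×(-3.66297)=-0.28918, 0.07895×(-3.66297)=-0.28918, 0.05263×(-4.24793)=-0.22358, 0.00658×(-7.24793)=-0.04768, 0.03289×(-4.92600)=-0.16204.
Sum = -2.38469, so H' = 2.385.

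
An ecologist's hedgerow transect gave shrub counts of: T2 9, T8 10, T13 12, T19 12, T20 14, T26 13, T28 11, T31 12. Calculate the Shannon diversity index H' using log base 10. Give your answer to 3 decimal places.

0.899

Total N = 9+10+12+12+14+13+11+12 = 93, so the proportions are 0.09677, 0.10753, 0.12903, 0.12903, 0.15054, 0.13978, 0.11828, 0.12903 (working shown to 5 dp, full precision carried).
Each pᵢ log₁₀ pᵢ term: 0.09677×(-1.01424)=-0.09815, 0.10753×(-0.96848)=-0.10414, 0.12903×(-0.88930)=-0.11475, 0.12903×(-0.88930)=-0.11475, 0.15054×(-0.82235)=-0.12380, 0.13978×(-0.85454)=-0.11945, 0.11828×(-0.92709)=-0.10966, 0.12903×(-0.88930)=-0.11475.
Sum = -0.89944, so H' = 0.899.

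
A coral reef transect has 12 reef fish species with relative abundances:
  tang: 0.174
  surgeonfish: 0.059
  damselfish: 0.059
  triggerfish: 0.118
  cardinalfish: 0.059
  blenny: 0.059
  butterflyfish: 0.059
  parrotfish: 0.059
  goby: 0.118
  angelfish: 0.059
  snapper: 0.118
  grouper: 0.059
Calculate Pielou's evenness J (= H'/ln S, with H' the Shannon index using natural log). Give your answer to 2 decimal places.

0.96

H' = −Σ pᵢ ln pᵢ = −((-0.3043) + (-0.1670) + (-0.1670) + (-0.2522) + (-0.1670) + (-0.1670) + (-0.1670) + (-0.1670) + (-0.2522) + (-0.1670) + (-0.2522) + (-0.1670)) = 2.3967 (working shown to 4 dp, full precision carried).
With S = 12 species, ln S = 2.4849, so J = 2.3967/2.4849 = 0.9645, i.e. 0.96 to 2 decimal places.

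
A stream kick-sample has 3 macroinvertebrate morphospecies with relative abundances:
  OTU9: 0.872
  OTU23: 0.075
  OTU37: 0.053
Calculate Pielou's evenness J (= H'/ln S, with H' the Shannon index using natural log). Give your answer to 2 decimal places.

0.43

H' = −Σ pᵢ ln pᵢ = −((-0.1194) + (-0.1943) + (-0.1557)) = 0.4694 (working shown to 4 dp, full precision carried).
With S = 3 species, ln S = 1.0986, so J = 0.4694/1.0986 = 0.4273, i.e. 0.43 to 2 decimal places.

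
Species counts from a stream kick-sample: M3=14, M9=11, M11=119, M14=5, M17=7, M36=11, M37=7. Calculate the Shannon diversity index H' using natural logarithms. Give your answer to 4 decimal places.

1.1722

Total N = 14+11+119+5+7+11+7 = 174, so the proportions are 0.08046, 0.063218, 0.683908, 0.028736, 0.04023, 0.063218, 0.04023 (working shown to 6 dp, full precision carried).
Each pᵢ ln pᵢ term: 0.08046×(-2.519998)=-0.202758, 0.063218×(-2.761160)=-0.174556, 0.683908×(-0.379932)=-0.259838, 0.028736×(-3.549617)=-0.102000, 0.04023×(-3.213145)=-0.129264, 0.063218×(-2.761160)=-0.174556, 0.04023×(-3.213145)=-0.129264.
Sum = -1.172238, so H' = 1.1722.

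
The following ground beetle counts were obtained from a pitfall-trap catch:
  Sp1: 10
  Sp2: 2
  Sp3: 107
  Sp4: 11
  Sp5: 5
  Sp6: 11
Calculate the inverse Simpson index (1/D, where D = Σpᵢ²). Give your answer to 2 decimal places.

1.80

Total N = 10+2+107+11+5+11 = 146, so the proportions are 0.06849, 0.0137, 0.73288, 0.07534, 0.03425, 0.07534 (working shown to 5 dp, full precision carried).
D = 0.06849² + 0.0137² + 0.73288² + 0.07534² + 0.03425² + 0.07534² = 0.00469 + 0.00019 + 0.53711 + 0.00568 + 0.00117 + 0.00568 = 0.55451.
So 1/D = 1.8034, i.e. 1.80 to 2 decimal places.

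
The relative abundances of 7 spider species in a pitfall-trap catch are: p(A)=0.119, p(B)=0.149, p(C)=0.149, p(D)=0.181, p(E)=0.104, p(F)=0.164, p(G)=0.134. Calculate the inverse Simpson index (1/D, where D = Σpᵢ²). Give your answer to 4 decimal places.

6.8031

D = 0.119² + 0.149² + 0.149² + 0.181² + 0.104² + 0.164² + 0.134² = 0.01416100 + 0.02220100 + 0.02220100 + 0.03276100 + 0.01081600 + 0.02689600 + 0.01795600 = 0.14699200 (working shown to 8 dp, full precision carried).
So 1/D = 6.803091, i.e. 6.8031 to 4 decimal places.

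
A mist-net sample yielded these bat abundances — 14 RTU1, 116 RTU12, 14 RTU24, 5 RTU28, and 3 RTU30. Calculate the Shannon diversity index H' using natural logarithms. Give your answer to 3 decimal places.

0.835

Total N = 14+116+14+5+3 = 152, so the proportions are 0.09211, 0.76316, 0.09211, 0.03289, 0.01974 (working shown to 5 dp, full precision carried).
Each pᵢ ln pᵢ term: 0.09211×(-2.38482)=-0.21965, 0.76316×(-0.27029)=-0.20627, 0.09211×(-2.38482)=-0.21965, 0.03289×(-3.41444)=-0.11232, 0.01974×(-3.92527)=-0.07747.
Sum = -0.83537, so H' = 0.835.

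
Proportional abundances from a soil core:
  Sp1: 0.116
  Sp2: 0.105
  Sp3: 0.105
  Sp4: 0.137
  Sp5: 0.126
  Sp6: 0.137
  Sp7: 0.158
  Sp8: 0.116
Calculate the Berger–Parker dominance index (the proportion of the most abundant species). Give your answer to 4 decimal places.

0.1580

The largest proportion is 0.158, i.e. d = 0.1580 to 4 decimal places.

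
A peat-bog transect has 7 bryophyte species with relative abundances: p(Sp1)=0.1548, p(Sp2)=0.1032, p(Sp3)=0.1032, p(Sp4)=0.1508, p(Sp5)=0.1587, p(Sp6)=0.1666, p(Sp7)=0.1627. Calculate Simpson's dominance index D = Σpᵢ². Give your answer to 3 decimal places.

0.147

D = 0.1548² + 0.1032² + 0.1032² + 0.1508² + 0.1587² + 0.1666² + 0.1627² = 0.02396 + 0.01065 + 0.01065 + 0.02274 + 0.02519 + 0.02776 + 0.02647 = 0.14742 (working shown to 5 dp, full precision carried).
To 3 decimal places, D = 0.147.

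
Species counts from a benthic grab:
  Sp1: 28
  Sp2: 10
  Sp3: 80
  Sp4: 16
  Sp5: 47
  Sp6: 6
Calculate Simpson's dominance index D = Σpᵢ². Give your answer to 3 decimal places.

0.280

Total N = 28+10+80+16+47+6 = 187, so the proportions are 0.14973, 0.05348, 0.42781, 0.08556, 0.25134, 0.03209 (working shown to 5 dp, full precision carried).
D = 0.14973² + 0.05348² + 0.42781² + 0.08556² + 0.25134² + 0.03209² = 0.02242 + 0.00286 + 0.18302 + 0.00732 + 0.06317 + 0.00103 = 0.27982.
To 3 decimal places, D = 0.280.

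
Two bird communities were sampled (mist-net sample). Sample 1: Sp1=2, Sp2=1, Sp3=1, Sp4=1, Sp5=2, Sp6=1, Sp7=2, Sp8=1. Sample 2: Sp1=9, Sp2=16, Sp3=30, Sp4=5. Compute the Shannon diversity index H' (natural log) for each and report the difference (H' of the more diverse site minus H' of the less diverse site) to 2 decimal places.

Sample 1: N=11, proportions 0.1818, 0.0909, 0.0909, 0.0909, 0.1818, 0.0909, 0.1818, 0.0909, giving H' = 2.0198 (working shown to 4 dp, full precision carried).
Sample 2: N=60, proportions 0.15, 0.2667, 0.5, 0.0833, giving H' = 1.1907.
Difference = |2.0198 − 1.1907| = 0.8291, i.e. 0.83 to 2 decimal places.

0.83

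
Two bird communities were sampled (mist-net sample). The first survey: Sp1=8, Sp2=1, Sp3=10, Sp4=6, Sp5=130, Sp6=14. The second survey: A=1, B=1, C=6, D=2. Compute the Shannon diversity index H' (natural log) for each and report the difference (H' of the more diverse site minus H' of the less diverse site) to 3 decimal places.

The first survey: N=169, proportions 0.04734, 0.00592, 0.05917, 0.0355, 0.76923, 0.08284, giving H' = 0.86873 (working shown to 5 dp, full precision carried).
The second survey: N=10, proportions 0.1, 0.1, 0.6, 0.2, giving H' = 1.08890.
Difference = |0.86873 − 1.08890| = 0.22017, i.e. 0.220 to 3 decimal places.

0.220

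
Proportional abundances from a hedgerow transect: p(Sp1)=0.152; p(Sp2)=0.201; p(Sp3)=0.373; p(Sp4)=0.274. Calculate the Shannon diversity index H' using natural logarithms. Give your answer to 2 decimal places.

Each pᵢ ln pᵢ term (working shown to 4 dp, full precision carried): 0.152×(-1.8839)=-0.2863, 0.201×(-1.6045)=-0.3225, 0.373×(-0.9862)=-0.3678, 0.274×(-1.2946)=-0.3547.
Sum = -1.3314, so H' = 1.33.

1.33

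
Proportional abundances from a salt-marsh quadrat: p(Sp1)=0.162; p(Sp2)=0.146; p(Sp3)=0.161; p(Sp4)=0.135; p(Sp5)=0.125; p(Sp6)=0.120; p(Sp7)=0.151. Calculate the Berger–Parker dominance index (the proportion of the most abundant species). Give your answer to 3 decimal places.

0.162

The largest proportion is 0.162, i.e. d = 0.162 to 3 decimal places.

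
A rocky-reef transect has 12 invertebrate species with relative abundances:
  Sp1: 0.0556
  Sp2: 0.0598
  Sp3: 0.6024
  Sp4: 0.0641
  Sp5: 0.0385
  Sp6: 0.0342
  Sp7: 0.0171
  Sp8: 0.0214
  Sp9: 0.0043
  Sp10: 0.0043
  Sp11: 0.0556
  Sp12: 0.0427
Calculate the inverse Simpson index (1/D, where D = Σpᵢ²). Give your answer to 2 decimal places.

2.62

D = 0.0556² + 0.0598² + 0.6024² + 0.0641² + 0.0385² + 0.0342² + 0.0171² + 0.0214² + 0.0043² + 0.0043² + 0.0556² + 0.0427² = 0.00309 + 0.00358 + 0.36289 + 0.00411 + 0.00148 + 0.00117 + 0.00029 + 0.00046 + 0.00002 + 0.00002 + 0.00309 + 0.00182 = 0.38202 (working shown to 5 dp, full precision carried).
So 1/D = 2.6177, i.e. 2.62 to 2 decimal places.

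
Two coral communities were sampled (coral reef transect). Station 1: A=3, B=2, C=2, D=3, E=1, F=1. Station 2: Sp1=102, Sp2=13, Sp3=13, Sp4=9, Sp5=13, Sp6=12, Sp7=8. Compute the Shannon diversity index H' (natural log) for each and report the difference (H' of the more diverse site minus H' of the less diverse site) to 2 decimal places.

Station 1: N=12, proportions 0.25, 0.1667, 0.1667, 0.25, 0.0833, 0.0833, giving H' = 1.7046 (working shown to 4 dp, full precision carried).
Station 2: N=170, proportions 0.6, 0.0765, 0.0765, 0.0529, 0.0765, 0.0706, 0.0471, giving H' = 1.3828.
Difference = |1.7046 − 1.3828| = 0.3218, i.e. 0.32 to 2 decimal places.

0.32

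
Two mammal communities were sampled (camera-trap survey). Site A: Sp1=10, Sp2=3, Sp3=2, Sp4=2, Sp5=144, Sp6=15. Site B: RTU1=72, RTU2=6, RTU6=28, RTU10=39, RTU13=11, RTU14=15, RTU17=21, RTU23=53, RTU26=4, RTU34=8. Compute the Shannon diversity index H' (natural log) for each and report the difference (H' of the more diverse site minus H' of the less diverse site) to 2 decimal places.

1.27

Site A: N=176, proportions 0.0568, 0.017, 0.0114, 0.0114, 0.8182, 0.0852, giving H' = 0.7082 (working shown to 4 dp, full precision carried).
Site B: N=257, proportions 0.2802, 0.0233, 0.1089, 0.1518, 0.0428, 0.0584, 0.0817, 0.2062, 0.0156, 0.0311, giving H' = 1.9756.
Difference = |0.7082 − 1.9756| = 1.2674, i.e. 1.27 to 2 decimal places.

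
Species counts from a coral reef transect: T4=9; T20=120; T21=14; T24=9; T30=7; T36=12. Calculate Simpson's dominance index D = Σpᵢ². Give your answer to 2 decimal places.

Total N = 9+120+14+9+7+12 = 171, so the proportions are 0.0526, 0.7018, 0.0819, 0.0526, 0.0409, 0.0702 (working shown to 4 dp, full precision carried).
D = 0.0526² + 0.7018² + 0.0819² + 0.0526² + 0.0409² + 0.0702² = 0.0028 + 0.4925 + 0.0067 + 0.0028 + 0.0017 + 0.0049 = 0.5113.
To 2 decimal places, D = 0.51.

0.51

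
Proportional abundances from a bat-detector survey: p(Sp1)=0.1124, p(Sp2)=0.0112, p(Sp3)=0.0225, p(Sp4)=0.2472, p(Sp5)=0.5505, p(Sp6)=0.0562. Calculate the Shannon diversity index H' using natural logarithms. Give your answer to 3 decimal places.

Each pᵢ ln pᵢ term (working shown to 5 dp, full precision carried): 0.1124×(-2.18569)=-0.24567, 0.0112×(-4.49184)=-0.05031, 0.0225×(-3.79424)=-0.08537, 0.2472×(-1.39756)=-0.34548, 0.5505×(-0.59693)=-0.32861, 0.0562×(-2.87884)=-0.16179.
Sum = -1.21723, so H' = 1.217.

1.217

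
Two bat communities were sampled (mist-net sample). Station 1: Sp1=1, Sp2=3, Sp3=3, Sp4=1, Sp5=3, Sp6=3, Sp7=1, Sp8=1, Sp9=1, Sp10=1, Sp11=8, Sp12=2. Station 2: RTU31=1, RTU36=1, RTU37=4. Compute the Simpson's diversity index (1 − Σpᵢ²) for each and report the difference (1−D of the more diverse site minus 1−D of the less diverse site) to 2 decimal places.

0.36

Station 1: N=28, proportions 0.0357, 0.1071, 0.1071, 0.0357, 0.1071, 0.1071, 0.0357, 0.0357, 0.0357, 0.0357, 0.2857, 0.0714, giving 1−D = 0.8597 (working shown to 4 dp, full precision carried).
Station 2: N=6, proportions 0.1667, 0.1667, 0.6667, giving 1−D = 0.5000.
Difference = |0.8597 − 0.5000| = 0.3597, i.e. 0.36 to 2 decimal places.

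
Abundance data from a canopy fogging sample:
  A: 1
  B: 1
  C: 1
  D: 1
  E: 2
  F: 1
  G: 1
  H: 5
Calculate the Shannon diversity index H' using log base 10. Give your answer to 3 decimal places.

Total N = 1+1+1+1+2+1+1+5 = 13, so the proportions are 0.07692, 0.07692, 0.07692, 0.07692, 0.15385, 0.07692, 0.07692, 0.38462 (working shown to 5 dp, full precision carried).
Each pᵢ log₁₀ pᵢ term: 0.07692×(-1.11394)=-0.08569, 0.07692×(-1.11394)=-0.08569, 0.07692×(-1.11394)=-0.08569, 0.07692×(-1.11394)=-0.08569, 0.15385×(-0.81291)=-0.12506, 0.07692×(-1.11394)=-0.08569, 0.07692×(-1.11394)=-0.08569, 0.38462×(-0.41497)=-0.15961.
Sum = -0.79880, so H' = 0.799.

0.799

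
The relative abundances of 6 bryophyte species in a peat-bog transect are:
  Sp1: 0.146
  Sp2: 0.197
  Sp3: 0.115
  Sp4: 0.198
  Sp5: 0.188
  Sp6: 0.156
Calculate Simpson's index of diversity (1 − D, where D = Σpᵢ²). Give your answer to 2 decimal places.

D = 0.146² + 0.197² + 0.115² + 0.198² + 0.188² + 0.156² = 0.0213 + 0.0388 + 0.0132 + 0.0392 + 0.0353 + 0.0243 = 0.1722 (working shown to 4 dp, full precision carried).
So 1 − D = 0.8278, i.e. 0.83 to 2 decimal places.

0.83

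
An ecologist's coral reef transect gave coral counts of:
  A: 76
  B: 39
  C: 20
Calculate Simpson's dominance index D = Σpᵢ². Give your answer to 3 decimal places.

Total N = 76+39+20 = 135, so the proportions are 0.56296, 0.28889, 0.14815 (working shown to 5 dp, full precision carried).
D = 0.56296² + 0.28889² + 0.14815² = 0.31693 + 0.08346 + 0.02195 = 0.42233.
To 3 decimal places, D = 0.422.

0.422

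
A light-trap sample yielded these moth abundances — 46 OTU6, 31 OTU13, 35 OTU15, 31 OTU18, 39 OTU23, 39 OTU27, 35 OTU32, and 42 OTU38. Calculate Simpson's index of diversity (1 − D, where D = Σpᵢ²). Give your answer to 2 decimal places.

0.87

Total N = 46+31+35+31+39+39+35+42 = 298, so the proportions are 0.1544, 0.104, 0.1174, 0.104, 0.1309, 0.1309, 0.1174, 0.1409 (working shown to 4 dp, full precision carried).
D = 0.1544² + 0.104² + 0.1174² + 0.104² + 0.1309² + 0.1309² + 0.1174² + 0.1409² = 0.0238 + 0.0108 + 0.0138 + 0.0108 + 0.0171 + 0.0171 + 0.0138 + 0.0199 = 0.1272.
So 1 − D = 0.8728, i.e. 0.87 to 2 decimal places.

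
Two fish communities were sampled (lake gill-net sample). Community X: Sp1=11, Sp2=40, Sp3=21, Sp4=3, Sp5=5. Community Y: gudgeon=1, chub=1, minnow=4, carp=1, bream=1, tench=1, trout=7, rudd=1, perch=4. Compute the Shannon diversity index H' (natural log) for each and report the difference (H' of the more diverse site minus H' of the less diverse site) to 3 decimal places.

0.601

Community X: N=80, proportions 0.1375, 0.5, 0.2625, 0.0375, 0.0625, giving H' = 1.26690 (working shown to 5 dp, full precision carried).
Community Y: N=21, proportions 0.04762, 0.04762, 0.19048, 0.04762, 0.04762, 0.04762, 0.33333, 0.04762, 0.19048, giving H' = 1.86777.
Difference = |1.26690 − 1.86777| = 0.60087, i.e. 0.601 to 3 decimal places.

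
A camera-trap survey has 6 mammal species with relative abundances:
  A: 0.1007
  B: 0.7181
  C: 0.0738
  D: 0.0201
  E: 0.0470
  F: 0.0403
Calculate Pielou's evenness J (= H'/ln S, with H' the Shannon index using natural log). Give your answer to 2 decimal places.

H' = −Σ pᵢ ln pᵢ = −((-0.2312) + (-0.2378) + (-0.1924) + (-0.0785) + (-0.1437) + (-0.1294)) = 1.0130 (working shown to 4 dp, full precision carried).
With S = 6 species, ln S = 1.7918, so J = 1.0130/1.7918 = 0.5654, i.e. 0.57 to 2 decimal places.

0.57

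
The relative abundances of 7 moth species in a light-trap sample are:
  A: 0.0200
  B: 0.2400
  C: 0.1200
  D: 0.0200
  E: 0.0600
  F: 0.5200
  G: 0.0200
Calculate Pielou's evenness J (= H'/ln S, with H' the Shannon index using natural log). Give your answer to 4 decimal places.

H' = −Σ pᵢ ln pᵢ = −((-0.078240) + (-0.342508) + (-0.254432) + (-0.078240) + (-0.168805) + (-0.340042) + (-0.078240)) = 1.340507 (working shown to 6 dp, full precision carried).
With S = 7 species, ln S = 1.945910, so J = 1.340507/1.945910 = 0.688884, i.e. 0.6889 to 4 decimal places.

0.6889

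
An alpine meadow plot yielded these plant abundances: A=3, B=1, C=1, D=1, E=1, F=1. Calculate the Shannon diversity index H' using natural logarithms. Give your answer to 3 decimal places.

Total N = 3+1+1+1+1+1 = 8, so the proportions are 0.375, 0.125, 0.125, 0.125, 0.125, 0.125 (working shown to 5 dp, full precision carried).
Each pᵢ ln pᵢ term: 0.375×(-0.98083)=-0.36781, 0.125×(-2.07944)=-0.25993, 0.125×(-2.07944)=-0.25993, 0.125×(-2.07944)=-0.25993, 0.125×(-2.07944)=-0.25993, 0.125×(-2.07944)=-0.25993.
Sum = -1.66746, so H' = 1.667.

1.667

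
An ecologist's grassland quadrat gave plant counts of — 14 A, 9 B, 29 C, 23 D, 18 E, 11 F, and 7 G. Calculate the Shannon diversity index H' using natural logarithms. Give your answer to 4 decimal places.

1.8400

Total N = 14+9+29+23+18+11+7 = 111, so the proportions are 0.126126, 0.081081, 0.261261, 0.207207, 0.162162, 0.099099, 0.063063 (working shown to 6 dp, full precision carried).
Each pᵢ ln pᵢ term: 0.126126×(-2.070473)=-0.261141, 0.081081×(-2.512306)=-0.203700, 0.261261×(-1.342234)=-0.350674, 0.207207×(-1.574036)=-0.326152, 0.162162×(-1.819158)=-0.294999, 0.099099×(-2.311635)=-0.229081, 0.063063×(-2.763620)=-0.174282.
Sum = -1.840029, so H' = 1.8400.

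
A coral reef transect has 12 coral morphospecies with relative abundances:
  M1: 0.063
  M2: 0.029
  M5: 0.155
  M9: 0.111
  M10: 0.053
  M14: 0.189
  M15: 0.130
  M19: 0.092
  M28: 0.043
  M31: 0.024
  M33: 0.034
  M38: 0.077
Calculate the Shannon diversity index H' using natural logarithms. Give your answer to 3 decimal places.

Each pᵢ ln pᵢ term (working shown to 5 dp, full precision carried): 0.063×(-2.76462)=-0.17417, 0.029×(-3.54046)=-0.10267, 0.155×(-1.86433)=-0.28897, 0.111×(-2.19823)=-0.24400, 0.053×(-2.93746)=-0.15569, 0.189×(-1.66601)=-0.31488, 0.13×(-2.04022)=-0.26523, 0.092×(-2.38597)=-0.21951, 0.043×(-3.14656)=-0.13530, 0.024×(-3.72970)=-0.08951, 0.034×(-3.38139)=-0.11497, 0.077×(-2.56395)=-0.19742.
Sum = -2.30232, so H' = 2.302.

2.302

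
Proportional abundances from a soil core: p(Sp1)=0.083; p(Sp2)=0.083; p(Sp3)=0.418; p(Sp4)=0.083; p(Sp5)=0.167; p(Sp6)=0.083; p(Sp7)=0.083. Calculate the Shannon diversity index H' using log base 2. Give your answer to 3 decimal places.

2.447

Each pᵢ log₂ pᵢ term (working shown to 5 dp, full precision carried): 0.083×(-3.59074)=-0.29803, 0.083×(-3.59074)=-0.29803, 0.418×(-1.25843)=-0.52602, 0.083×(-3.59074)=-0.29803, 0.167×(-2.58208)=-0.43121, 0.083×(-3.59074)=-0.29803, 0.083×(-3.59074)=-0.29803.
Sum = -2.44739, so H' = 2.447.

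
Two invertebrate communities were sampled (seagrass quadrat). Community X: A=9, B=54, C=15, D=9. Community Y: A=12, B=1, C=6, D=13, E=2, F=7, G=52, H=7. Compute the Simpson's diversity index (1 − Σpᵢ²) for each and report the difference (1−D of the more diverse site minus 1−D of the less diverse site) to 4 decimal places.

Community X: N=87, proportions 0.103448, 0.62069, 0.172414, 0.103448, giving 1−D = 0.563615 (working shown to 6 dp, full precision carried).
Community Y: N=100, proportions 0.12, 0.01, 0.06, 0.13, 0.02, 0.07, 0.52, 0.07, giving 1−D = 0.684400.
Difference = |0.563615 − 0.684400| = 0.120785, i.e. 0.1208 to 4 decimal places.

0.1208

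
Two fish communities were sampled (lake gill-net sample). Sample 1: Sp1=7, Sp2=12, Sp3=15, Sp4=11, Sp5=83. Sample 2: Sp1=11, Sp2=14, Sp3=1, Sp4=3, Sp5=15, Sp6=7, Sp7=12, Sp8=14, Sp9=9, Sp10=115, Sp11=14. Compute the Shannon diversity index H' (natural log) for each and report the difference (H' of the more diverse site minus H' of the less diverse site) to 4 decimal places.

Sample 1: N=128, proportions 0.054688, 0.09375, 0.117188, 0.085938, 0.648438, giving H' = 1.123893 (working shown to 6 dp, full precision carried).
Sample 2: N=215, proportions 0.051163, 0.065116, 0.004651, 0.013953, 0.069767, 0.032558, 0.055814, 0.065116, 0.04186, 0.534884, 0.065116, giving H' = 1.696144.
Difference = |1.123893 − 1.696144| = 0.572251, i.e. 0.5723 to 4 decimal places.

0.5723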